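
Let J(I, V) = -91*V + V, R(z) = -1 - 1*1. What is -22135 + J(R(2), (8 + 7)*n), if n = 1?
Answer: -23485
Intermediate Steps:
R(z) = -2 (R(z) = -1 - 1 = -2)
J(I, V) = -90*V
-22135 + J(R(2), (8 + 7)*n) = -22135 - 90*(8 + 7) = -22135 - 1350 = -23485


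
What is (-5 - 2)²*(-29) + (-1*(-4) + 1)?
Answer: -1416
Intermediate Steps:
(-5 - 2)²*(-29) + (-1*(-4) + 1) = (-7)²*(-29) + (4 + 1) = 49*(-29) + 5 = -1421 + 5 = -1416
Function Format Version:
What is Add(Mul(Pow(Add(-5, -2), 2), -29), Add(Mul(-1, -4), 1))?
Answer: -1416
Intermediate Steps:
Add(Mul(Pow(Add(-5, -2), 2), -29), Add(Mul(-1, -4), 1)) = Add(Mul(Pow(-7, 2), -29), Add(4, 1)) = Add(Mul(49, -29), 5) = Add(-1421, 5) = -1416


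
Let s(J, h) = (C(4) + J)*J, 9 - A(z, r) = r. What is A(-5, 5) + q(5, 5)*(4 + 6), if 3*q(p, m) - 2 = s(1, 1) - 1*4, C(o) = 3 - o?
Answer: -8/3 ≈ -2.6667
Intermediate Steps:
A(z, r) = 9 - r
s(J, h) = J*(-1 + J) (s(J, h) = ((3 - 1*4) + J)*J = ((3 - 4) + J)*J = (-1 + J)*J = J*(-1 + J))
q(p, m) = -2/3 (q(p, m) = 2/3 + (1*(-1 + 1) - 1*4)/3 = 2/3 + (1*0 - 4)/3 = 2/3 + (0 - 4)/3 = 2/3 + (1/3)*(-4) = 2/3 - 4/3 = -2/3)
A(-5, 5) + q(5, 5)*(4 + 6) = (9 - 1*5) - 2*(4 + 6)/3 = (9 - 5) - 2/3*10 = 4 - 20/3 = -8/3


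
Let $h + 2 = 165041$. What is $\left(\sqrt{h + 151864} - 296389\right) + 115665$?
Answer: $-180724 + \sqrt{316903} \approx -1.8016 \cdot 10^{5}$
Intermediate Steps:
$h = 165039$ ($h = -2 + 165041 = 165039$)
$\left(\sqrt{h + 151864} - 296389\right) + 115665 = \left(\sqrt{165039 + 151864} - 296389\right) + 115665 = \left(\sqrt{316903} - 296389\right) + 115665 = \left(-296389 + \sqrt{316903}\right) + 115665 = -180724 + \sqrt{316903}$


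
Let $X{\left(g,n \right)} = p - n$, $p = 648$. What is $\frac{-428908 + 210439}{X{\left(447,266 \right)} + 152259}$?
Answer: $- \frac{218469}{152641} \approx -1.4313$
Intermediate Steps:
$X{\left(g,n \right)} = 648 - n$
$\frac{-428908 + 210439}{X{\left(447,266 \right)} + 152259} = \frac{-428908 + 210439}{\left(648 - 266\right) + 152259} = - \frac{218469}{\left(648 - 266\right) + 152259} = - \frac{218469}{382 + 152259} = - \frac{218469}{152641}$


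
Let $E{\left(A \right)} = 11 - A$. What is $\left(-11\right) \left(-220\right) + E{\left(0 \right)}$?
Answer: $2431$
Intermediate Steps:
$\left(-11\right) \left(-220\right) + E{\left(0 \right)} = \left(-11\right) \left(-220\right) + \left(11 - 0\right) = 2420 + \left(11 + 0\right) = 2420 + 11 = 2431$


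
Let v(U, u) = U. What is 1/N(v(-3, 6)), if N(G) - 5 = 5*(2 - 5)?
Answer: -⅒ ≈ -0.10000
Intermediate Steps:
N(G) = -10 (N(G) = 5 + 5*(2 - 5) = 5 + 5*(-3) = 5 - 15 = -10)
1/N(v(-3, 6)) = 1/(-10) = -⅒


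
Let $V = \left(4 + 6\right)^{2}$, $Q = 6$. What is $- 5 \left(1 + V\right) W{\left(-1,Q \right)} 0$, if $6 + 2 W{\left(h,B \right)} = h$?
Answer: $0$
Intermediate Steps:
$W{\left(h,B \right)} = -3 + \frac{h}{2}$
$V = 100$ ($V = 10^{2} = 100$)
$- 5 \left(1 + V\right) W{\left(-1,Q \right)} 0 = - 5 \left(1 + 100\right) \left(-3 + \frac{1}{2} \left(-1\right)\right) 0 = \left(-5\right) 101 \left(-3 - \frac{1}{2}\right) 0 = \left(-505\right) \left(- \frac{7}{2}\right) 0 = \frac{3535}{2} \cdot 0 = 0$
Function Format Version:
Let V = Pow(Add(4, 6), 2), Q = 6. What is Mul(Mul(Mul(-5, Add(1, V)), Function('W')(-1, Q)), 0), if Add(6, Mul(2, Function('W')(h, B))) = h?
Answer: 0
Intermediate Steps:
Function('W')(h, B) = Add(-3, Mul(Rational(1, 2), h))
V = 100 (V = Pow(10, 2) = 100)
Mul(Mul(Mul(-5, Add(1, V)), Function('W')(-1, Q)), 0) = Mul(Mul(Mul(-5, Add(1, 100)), Add(-3, Mul(Rational(1, 2), -1))), 0) = Mul(Mul(Mul(-5, 101), Add(-3, Rational(-1, 2))), 0) = Mul(Mul(-505, Rational(-7, 2)), 0) = Mul(Rational(3535, 2), 0) = 0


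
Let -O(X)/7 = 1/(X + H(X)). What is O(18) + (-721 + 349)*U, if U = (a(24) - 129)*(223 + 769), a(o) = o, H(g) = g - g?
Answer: 697455353/18 ≈ 3.8748e+7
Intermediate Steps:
H(g) = 0
O(X) = -7/X (O(X) = -7/(X + 0) = -7/X)
U = -104160 (U = (24 - 129)*(223 + 769) = -105*992 = -104160)
O(18) + (-721 + 349)*U = -7/18 + (-721 + 349)*(-104160) = -7*1/18 - 372*(-104160) = -7/18 + 38747520 = 697455353/18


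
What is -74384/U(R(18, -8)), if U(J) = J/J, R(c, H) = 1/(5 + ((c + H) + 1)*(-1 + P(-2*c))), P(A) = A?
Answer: -74384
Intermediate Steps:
R(c, H) = 1/(5 + (-1 - 2*c)*(1 + H + c)) (R(c, H) = 1/(5 + ((c + H) + 1)*(-1 - 2*c)) = 1/(5 + ((H + c) + 1)*(-1 - 2*c)) = 1/(5 + (1 + H + c)*(-1 - 2*c)) = 1/(5 + (-1 - 2*c)*(1 + H + c)))
U(J) = 1
-74384/U(R(18, -8)) = -74384/1 = -74384*1 = -74384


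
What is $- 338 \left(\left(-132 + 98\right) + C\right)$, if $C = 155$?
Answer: $-40898$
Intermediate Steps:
$- 338 \left(\left(-132 + 98\right) + C\right) = - 338 \left(\left(-132 + 98\right) + 155\right) = - 338 \left(-34 + 155\right) = \left(-338\right) 121 = -40898$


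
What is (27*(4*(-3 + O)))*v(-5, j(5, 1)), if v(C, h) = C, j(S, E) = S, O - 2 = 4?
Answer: -1620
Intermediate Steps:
O = 6 (O = 2 + 4 = 6)
(27*(4*(-3 + O)))*v(-5, j(5, 1)) = (27*(4*(-3 + 6)))*(-5) = (27*(4*3))*(-5) = (27*12)*(-5) = 324*(-5) = -1620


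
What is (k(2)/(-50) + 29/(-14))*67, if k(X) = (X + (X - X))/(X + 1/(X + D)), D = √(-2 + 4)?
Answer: -831403/5950 - 67*√2/425 ≈ -139.95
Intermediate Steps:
D = √2 ≈ 1.4142
k(X) = X/(X + 1/(X + √2)) (k(X) = (X + (X - X))/(X + 1/(X + √2)) = (X + 0)/(X + 1/(X + √2)) = X/(X + 1/(X + √2)))
(k(2)/(-50) + 29/(-14))*67 = ((2*(2 + √2)/(1 + 2² + 2*√2))/(-50) + 29/(-14))*67 = ((2*(2 + √2)/(1 + 4 + 2*√2))*(-1/50) + 29*(-1/14))*67 = ((2*(2 + √2)/(5 + 2*√2))*(-1/50) - 29/14)*67 = (-(2 + √2)/(25*(5 + 2*√2)) - 29/14)*67 = (-29/14 - (2 + √2)/(25*(5 + 2*√2)))*67 = -1943/14 - 67*(2 + √2)/(25*(5 + 2*√2))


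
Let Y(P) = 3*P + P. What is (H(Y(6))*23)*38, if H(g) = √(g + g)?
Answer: 3496*√3 ≈ 6055.3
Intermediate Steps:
Y(P) = 4*P
H(g) = √2*√g (H(g) = √(2*g) = √2*√g)
(H(Y(6))*23)*38 = ((√2*√(4*6))*23)*38 = ((√2*√24)*23)*38 = ((√2*(2*√6))*23)*38 = ((4*√3)*23)*38 = (92*√3)*38 = 3496*√3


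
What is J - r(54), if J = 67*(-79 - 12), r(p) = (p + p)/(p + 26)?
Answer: -121967/20 ≈ -6098.4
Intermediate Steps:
r(p) = 2*p/(26 + p) (r(p) = (2*p)/(26 + p) = 2*p/(26 + p))
J = -6097 (J = 67*(-91) = -6097)
J - r(54) = -6097 - 2*54/(26 + 54) = -6097 - 2*54/80 = -6097 - 1*27/20 = -6097 - 27/20 = -121967/20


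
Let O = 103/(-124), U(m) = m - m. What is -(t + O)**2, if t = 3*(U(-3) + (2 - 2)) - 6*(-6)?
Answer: -19018321/15376 ≈ -1236.9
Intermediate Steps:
U(m) = 0
O = -103/124 (O = 103*(-1/124) = -103/124 ≈ -0.83065)
t = 36 (t = 3*(0 + (2 - 2)) - 6*(-6) = 3*(0 + 0) + 36 = 3*0 + 36 = 0 + 36 = 36)
-(t + O)**2 = -(36 - 103/124)**2 = -(4361/124)**2 = -1*19018321/15376 = -19018321/15376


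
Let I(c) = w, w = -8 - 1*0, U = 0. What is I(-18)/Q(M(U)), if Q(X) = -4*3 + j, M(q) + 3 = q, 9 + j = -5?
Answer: 4/13 ≈ 0.30769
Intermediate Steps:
j = -14 (j = -9 - 5 = -14)
M(q) = -3 + q
w = -8 (w = -8 + 0 = -8)
I(c) = -8
Q(X) = -26 (Q(X) = -4*3 - 14 = -12 - 14 = -26)
I(-18)/Q(M(U)) = -8/(-26) = -8*(-1/26) = 4/13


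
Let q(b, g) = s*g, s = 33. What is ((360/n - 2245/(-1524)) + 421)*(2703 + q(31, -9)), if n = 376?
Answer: 12162122683/11938 ≈ 1.0188e+6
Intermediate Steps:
q(b, g) = 33*g
((360/n - 2245/(-1524)) + 421)*(2703 + q(31, -9)) = ((360/376 - 2245/(-1524)) + 421)*(2703 + 33*(-9)) = ((360*(1/376) - 2245*(-1/1524)) + 421)*(2703 - 297) = ((45/47 + 2245/1524) + 421)*2406 = (174095/71628 + 421)*2406 = (30329483/71628)*2406 = 12162122683/11938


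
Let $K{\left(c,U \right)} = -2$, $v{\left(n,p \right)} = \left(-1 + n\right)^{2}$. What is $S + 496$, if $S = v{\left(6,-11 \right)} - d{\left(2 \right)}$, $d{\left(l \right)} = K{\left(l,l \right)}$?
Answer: $523$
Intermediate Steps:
$d{\left(l \right)} = -2$
$S = 27$ ($S = \left(-1 + 6\right)^{2} - -2 = 5^{2} + 2 = 25 + 2 = 27$)
$S + 496 = 27 + 496 = 523$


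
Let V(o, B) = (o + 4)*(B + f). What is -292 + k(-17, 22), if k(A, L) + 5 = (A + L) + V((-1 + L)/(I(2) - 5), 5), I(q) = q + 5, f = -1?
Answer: -234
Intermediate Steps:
I(q) = 5 + q
V(o, B) = (-1 + B)*(4 + o) (V(o, B) = (o + 4)*(B - 1) = (4 + o)*(-1 + B) = (-1 + B)*(4 + o))
k(A, L) = 9 + A + 3*L (k(A, L) = -5 + ((A + L) + (-4 - (-1 + L)/((5 + 2) - 5) + 4*5 + 5*((-1 + L)/((5 + 2) - 5)))) = -5 + ((A + L) + (-4 - (-1 + L)/(7 - 5) + 20 + 5*((-1 + L)/(7 - 5)))) = -5 + ((A + L) + (-4 - (-1 + L)/2 + 20 + 5*((-1 + L)/2))) = -5 + ((A + L) + (-4 - (-1 + L)/2 + 20 + 5*((-1 + L)*(½)))) = -5 + ((A + L) + (-4 - (-½ + L/2) + 20 + 5*(-½ + L/2))) = -5 + ((A + L) + (-4 + (½ - L/2) + 20 + (-5/2 + 5*L/2))) = -5 + ((A + L) + (14 + 2*L)) = -5 + (14 + A + 3*L) = 9 + A + 3*L)
-292 + k(-17, 22) = -292 + (9 - 17 + 3*22) = -292 + (9 - 17 + 66) = -292 + 58 = -234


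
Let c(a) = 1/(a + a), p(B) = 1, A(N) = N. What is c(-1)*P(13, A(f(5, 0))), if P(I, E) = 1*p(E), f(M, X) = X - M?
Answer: -1/2 ≈ -0.50000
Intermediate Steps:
P(I, E) = 1 (P(I, E) = 1*1 = 1)
c(a) = 1/(2*a)
c(-1)*P(13, A(f(5, 0))) = ((1/2)/(-1))*1 = ((1/2)*(-1))*1 = -1/2*1 = -1/2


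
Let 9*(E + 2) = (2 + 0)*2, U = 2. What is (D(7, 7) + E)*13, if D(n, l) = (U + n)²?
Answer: 9295/9 ≈ 1032.8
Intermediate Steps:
E = -14/9 (E = -2 + ((2 + 0)*2)/9 = -2 + (2*2)/9 = -2 + (⅑)*4 = -2 + 4/9 = -14/9 ≈ -1.5556)
D(n, l) = (2 + n)²
(D(7, 7) + E)*13 = ((2 + 7)² - 14/9)*13 = (9² - 14/9)*13 = (81 - 14/9)*13 = (715/9)*13 = 9295/9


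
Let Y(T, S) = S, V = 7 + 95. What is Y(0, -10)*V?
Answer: -1020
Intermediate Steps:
V = 102
Y(0, -10)*V = -10*102 = -1020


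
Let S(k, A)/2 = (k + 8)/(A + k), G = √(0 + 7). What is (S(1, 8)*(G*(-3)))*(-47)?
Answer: 282*√7 ≈ 746.10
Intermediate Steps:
G = √7 ≈ 2.6458
S(k, A) = 2*(8 + k)/(A + k) (S(k, A) = 2*((k + 8)/(A + k)) = 2*((8 + k)/(A + k)) = 2*(8 + k)/(A + k))
(S(1, 8)*(G*(-3)))*(-47) = ((2*(8 + 1)/(8 + 1))*(√7*(-3)))*(-47) = ((2*9/9)*(-3*√7))*(-47) = ((2*(⅑)*9)*(-3*√7))*(-47) = (2*(-3*√7))*(-47) = -6*√7*(-47) = 282*√7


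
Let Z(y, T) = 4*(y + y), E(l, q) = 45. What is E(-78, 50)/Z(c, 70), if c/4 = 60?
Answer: 3/128 ≈ 0.023438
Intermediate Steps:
c = 240 (c = 4*60 = 240)
Z(y, T) = 8*y (Z(y, T) = 4*(2*y) = 8*y)
E(-78, 50)/Z(c, 70) = 45/((8*240)) = 45/1920 = 45*(1/1920) = 3/128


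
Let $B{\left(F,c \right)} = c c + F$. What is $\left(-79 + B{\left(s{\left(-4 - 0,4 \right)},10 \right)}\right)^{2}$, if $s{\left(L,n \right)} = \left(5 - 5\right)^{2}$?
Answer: $441$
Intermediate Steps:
$s{\left(L,n \right)} = 0$ ($s{\left(L,n \right)} = 0^{2} = 0$)
$B{\left(F,c \right)} = F + c^{2}$ ($B{\left(F,c \right)} = c^{2} + F = F + c^{2}$)
$\left(-79 + B{\left(s{\left(-4 - 0,4 \right)},10 \right)}\right)^{2} = \left(-79 + \left(0 + 10^{2}\right)\right)^{2} = \left(-79 + \left(0 + 100\right)\right)^{2} = \left(-79 + 100\right)^{2} = 21^{2} = 441$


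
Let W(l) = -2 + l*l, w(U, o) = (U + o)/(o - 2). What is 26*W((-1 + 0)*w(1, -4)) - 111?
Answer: -313/2 ≈ -156.50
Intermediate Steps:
w(U, o) = (U + o)/(-2 + o)
W(l) = -2 + l²
26*W((-1 + 0)*w(1, -4)) - 111 = 26*(-2 + ((-1 + 0)*((1 - 4)/(-2 - 4)))²) - 111 = 26*(-2 + (-(-3)/(-6))²) - 111 = 26*(-2 + (-(-1)*(-3)/6)²) - 111 = 26*(-2 + (-1*½)²) - 111 = 26*(-2 + (-½)²) - 111 = 26*(-2 + ¼) - 111 = 26*(-7/4) - 111 = -91/2 - 111 = -313/2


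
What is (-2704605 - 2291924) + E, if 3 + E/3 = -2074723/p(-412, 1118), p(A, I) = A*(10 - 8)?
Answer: -4110923143/824 ≈ -4.9890e+6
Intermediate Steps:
p(A, I) = 2*A (p(A, I) = A*2 = 2*A)
E = 6216753/824 (E = -9 + 3*(-2074723/(2*(-412))) = -9 + 3*(-2074723/(-824)) = -9 + 3*(-2074723*(-1/824)) = -9 + 3*(2074723/824) = -9 + 6224169/824 = 6216753/824 ≈ 7544.6)
(-2704605 - 2291924) + E = (-2704605 - 2291924) + 6216753/824 = -4996529 + 6216753/824 = -4110923143/824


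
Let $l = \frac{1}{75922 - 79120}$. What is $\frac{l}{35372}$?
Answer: $- \frac{1}{113119656} \approx -8.8402 \cdot 10^{-9}$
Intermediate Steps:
$l = - \frac{1}{3198}$ ($l = \frac{1}{-3198} = - \frac{1}{3198} \approx -0.0003127$)
$\frac{l}{35372} = - \frac{1}{3198 \cdot 35372} = \left(- \frac{1}{3198}\right) \frac{1}{35372} = - \frac{1}{113119656}$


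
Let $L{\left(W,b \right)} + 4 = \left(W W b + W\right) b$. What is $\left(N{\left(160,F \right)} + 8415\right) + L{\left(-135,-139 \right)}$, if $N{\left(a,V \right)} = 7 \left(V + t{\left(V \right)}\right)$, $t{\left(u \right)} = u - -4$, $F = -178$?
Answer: $352149937$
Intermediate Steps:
$t{\left(u \right)} = 4 + u$ ($t{\left(u \right)} = u + 4 = 4 + u$)
$L{\left(W,b \right)} = -4 + b \left(W + b W^{2}\right)$ ($L{\left(W,b \right)} = -4 + \left(W W b + W\right) b = -4 + \left(W^{2} b + W\right) b = -4 + \left(b W^{2} + W\right) b = -4 + \left(W + b W^{2}\right) b = -4 + b \left(W + b W^{2}\right)$)
$N{\left(a,V \right)} = 28 + 14 V$ ($N{\left(a,V \right)} = 7 \left(V + \left(4 + V\right)\right) = 7 \left(4 + 2 V\right) = 28 + 14 V$)
$\left(N{\left(160,F \right)} + 8415\right) + L{\left(-135,-139 \right)} = \left(\left(28 + 14 \left(-178\right)\right) + 8415\right) - \left(-18761 - \left(-135\right)^{2} \left(-139\right)^{2}\right) = \left(\left(28 - 2492\right) + 8415\right) + \left(-4 + 18765 + 18225 \cdot 19321\right) = \left(-2464 + 8415\right) + \left(-4 + 18765 + 352125225\right) = 5951 + 352143986 = 352149937$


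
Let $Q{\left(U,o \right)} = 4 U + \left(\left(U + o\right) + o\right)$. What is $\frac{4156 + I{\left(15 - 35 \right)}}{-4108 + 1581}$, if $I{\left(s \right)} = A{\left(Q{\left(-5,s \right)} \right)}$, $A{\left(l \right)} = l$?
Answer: $- \frac{4091}{2527} \approx -1.6189$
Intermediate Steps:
$Q{\left(U,o \right)} = 2 o + 5 U$ ($Q{\left(U,o \right)} = 4 U + \left(U + 2 o\right) = 2 o + 5 U$)
$I{\left(s \right)} = -25 + 2 s$ ($I{\left(s \right)} = 2 s + 5 \left(-5\right) = 2 s - 25 = -25 + 2 s$)
$\frac{4156 + I{\left(15 - 35 \right)}}{-4108 + 1581} = \frac{4156 + \left(-25 + 2 \left(15 - 35\right)\right)}{-4108 + 1581} = \frac{4156 + \left(-25 + 2 \left(-20\right)\right)}{-2527} = \left(4156 - 65\right) \left(- \frac{1}{2527}\right) = 4091 \left(- \frac{1}{2527}\right) = - \frac{4091}{2527}$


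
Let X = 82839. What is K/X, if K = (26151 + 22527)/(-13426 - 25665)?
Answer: -16226/1079419783 ≈ -1.5032e-5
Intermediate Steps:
K = -48678/39091 (K = 48678/(-39091) = 48678*(-1/39091) = -48678/39091 ≈ -1.2452)
K/X = -48678/39091/82839 = -48678/39091*1/82839 = -16226/1079419783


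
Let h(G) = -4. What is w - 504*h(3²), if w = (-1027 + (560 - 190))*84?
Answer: -53172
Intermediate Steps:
w = -55188 (w = (-1027 + 370)*84 = -657*84 = -55188)
w - 504*h(3²) = -55188 - 504*(-4) = -55188 + 2016 = -53172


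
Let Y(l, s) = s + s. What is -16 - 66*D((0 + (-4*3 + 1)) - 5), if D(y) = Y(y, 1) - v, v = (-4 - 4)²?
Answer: 4076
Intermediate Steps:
Y(l, s) = 2*s
v = 64 (v = (-8)² = 64)
D(y) = -62 (D(y) = 2*1 - 1*64 = 2 - 64 = -62)
-16 - 66*D((0 + (-4*3 + 1)) - 5) = -16 - 66*(-62) = -16 + 4092 = 4076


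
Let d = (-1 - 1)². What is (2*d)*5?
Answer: 40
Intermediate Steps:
d = 4 (d = (-2)² = 4)
(2*d)*5 = (2*4)*5 = 8*5 = 40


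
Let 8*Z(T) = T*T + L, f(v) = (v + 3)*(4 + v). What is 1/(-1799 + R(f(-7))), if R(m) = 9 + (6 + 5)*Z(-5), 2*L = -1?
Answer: -16/28101 ≈ -0.00056937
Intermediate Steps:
L = -½ (L = (½)*(-1) = -½ ≈ -0.50000)
f(v) = (3 + v)*(4 + v)
Z(T) = -1/16 + T²/8 (Z(T) = (T*T - ½)/8 = (T² - ½)/8 = (-½ + T²)/8 = -1/16 + T²/8)
R(m) = 683/16 (R(m) = 9 + (6 + 5)*(-1/16 + (⅛)*(-5)²) = 9 + 11*(-1/16 + (⅛)*25) = 9 + 11*(-1/16 + 25/8) = 9 + 11*(49/16) = 9 + 539/16 = 683/16)
1/(-1799 + R(f(-7))) = 1/(-1799 + 683/16) = 1/(-28101/16) = -16/28101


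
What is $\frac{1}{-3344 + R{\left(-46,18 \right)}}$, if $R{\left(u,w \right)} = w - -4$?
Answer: $- \frac{1}{3322} \approx -0.00030102$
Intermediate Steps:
$R{\left(u,w \right)} = 4 + w$ ($R{\left(u,w \right)} = w + 4 = 4 + w$)
$\frac{1}{-3344 + R{\left(-46,18 \right)}} = \frac{1}{-3344 + \left(4 + 18\right)} = \frac{1}{-3344 + 22} = \frac{1}{-3322} = - \frac{1}{3322}$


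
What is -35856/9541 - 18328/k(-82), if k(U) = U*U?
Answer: -103990798/16038421 ≈ -6.4839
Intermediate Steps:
k(U) = U**2
-35856/9541 - 18328/k(-82) = -35856/9541 - 18328/((-82)**2) = -35856*1/9541 - 18328/6724 = -35856/9541 - 18328*1/6724 = -35856/9541 - 4582/1681 = -103990798/16038421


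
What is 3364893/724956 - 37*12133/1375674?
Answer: 717257973401/166217186724 ≈ 4.3152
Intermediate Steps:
3364893/724956 - 37*12133/1375674 = 3364893*(1/724956) - 448921*1/1375674 = 1121631/241652 - 448921/1375674 = 717257973401/166217186724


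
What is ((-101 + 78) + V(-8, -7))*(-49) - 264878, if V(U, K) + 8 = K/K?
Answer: -263408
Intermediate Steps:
V(U, K) = -7 (V(U, K) = -8 + K/K = -8 + 1 = -7)
((-101 + 78) + V(-8, -7))*(-49) - 264878 = ((-101 + 78) - 7)*(-49) - 264878 = (-23 - 7)*(-49) - 264878 = -30*(-49) - 264878 = 1470 - 264878 = -263408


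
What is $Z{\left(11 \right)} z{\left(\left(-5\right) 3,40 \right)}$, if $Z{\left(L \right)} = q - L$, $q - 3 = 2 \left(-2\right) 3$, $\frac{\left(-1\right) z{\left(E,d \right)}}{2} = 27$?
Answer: $1080$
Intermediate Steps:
$z{\left(E,d \right)} = -54$ ($z{\left(E,d \right)} = \left(-2\right) 27 = -54$)
$q = -9$ ($q = 3 + 2 \left(-2\right) 3 = 3 - 12 = -9$)
$Z{\left(L \right)} = -9 - L$
$Z{\left(11 \right)} z{\left(\left(-5\right) 3,40 \right)} = \left(-9 - 11\right) \left(-54\right) = \left(-20\right) \left(-54\right) = 1080$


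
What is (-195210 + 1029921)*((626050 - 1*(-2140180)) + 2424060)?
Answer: 4332392156190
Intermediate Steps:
(-195210 + 1029921)*((626050 - 1*(-2140180)) + 2424060) = 834711*((626050 + 2140180) + 2424060) = 834711*(2766230 + 2424060) = 834711*5190290 = 4332392156190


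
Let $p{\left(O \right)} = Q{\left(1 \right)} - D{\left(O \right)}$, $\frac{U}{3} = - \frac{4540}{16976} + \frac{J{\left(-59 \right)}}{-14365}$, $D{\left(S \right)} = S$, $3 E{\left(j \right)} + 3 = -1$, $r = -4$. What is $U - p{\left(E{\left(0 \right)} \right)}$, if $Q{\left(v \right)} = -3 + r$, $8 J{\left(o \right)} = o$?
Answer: $\frac{1779898481}{365790360} \approx 4.8659$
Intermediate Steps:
$E{\left(j \right)} = - \frac{4}{3}$ ($E{\left(j \right)} = -1 + \frac{1}{3} \left(-1\right) = -1 - \frac{1}{3} = - \frac{4}{3}$)
$J{\left(o \right)} = \frac{o}{8}$
$Q{\left(v \right)} = -7$ ($Q{\left(v \right)} = -3 - 4 = -7$)
$U = - \frac{97637853}{121930120}$ ($U = 3 \left(- \frac{4540}{16976} + \frac{\frac{1}{8} \left(-59\right)}{-14365}\right) = 3 \left(\left(-4540\right) \frac{1}{16976} - - \frac{59}{114920}\right) = 3 \left(- \frac{1135}{4244} + \frac{59}{114920}\right) = 3 \left(- \frac{32545951}{121930120}\right) = - \frac{97637853}{121930120} \approx -0.80077$)
$p{\left(O \right)} = -7 - O$
$U - p{\left(E{\left(0 \right)} \right)} = - \frac{97637853}{121930120} - \left(-7 - - \frac{4}{3}\right) = - \frac{97637853}{121930120} - \left(-7 + \frac{4}{3}\right) = - \frac{97637853}{121930120} - - \frac{17}{3} = - \frac{97637853}{121930120} + \frac{17}{3} = \frac{1779898481}{365790360}$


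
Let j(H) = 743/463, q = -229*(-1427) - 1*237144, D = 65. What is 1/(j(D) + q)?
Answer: 463/41503600 ≈ 1.1156e-5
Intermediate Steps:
q = 89639 (q = 326783 - 237144 = 89639)
j(H) = 743/463 (j(H) = 743*(1/463) = 743/463)
1/(j(D) + q) = 1/(743/463 + 89639) = 1/(41503600/463) = 463/41503600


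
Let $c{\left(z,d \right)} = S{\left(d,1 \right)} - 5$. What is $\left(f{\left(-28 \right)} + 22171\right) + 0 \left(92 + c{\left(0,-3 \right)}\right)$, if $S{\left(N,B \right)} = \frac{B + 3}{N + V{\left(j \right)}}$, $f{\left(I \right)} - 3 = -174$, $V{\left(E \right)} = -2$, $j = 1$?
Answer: $22000$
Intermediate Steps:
$f{\left(I \right)} = -171$ ($f{\left(I \right)} = 3 - 174 = -171$)
$S{\left(N,B \right)} = \frac{3 + B}{-2 + N}$ ($S{\left(N,B \right)} = \frac{B + 3}{N - 2} = \frac{3 + B}{-2 + N}$)
$c{\left(z,d \right)} = -5 + \frac{4}{-2 + d}$ ($c{\left(z,d \right)} = \frac{3 + 1}{-2 + d} - 5 = \frac{1}{-2 + d} 4 - 5 = \frac{4}{-2 + d} - 5 = -5 + \frac{4}{-2 + d}$)
$\left(f{\left(-28 \right)} + 22171\right) + 0 \left(92 + c{\left(0,-3 \right)}\right) = \left(-171 + 22171\right) + 0 \left(92 + \frac{14 - -15}{-2 - 3}\right) = 22000 + 0 \left(92 + \frac{14 + 15}{-5}\right) = 22000 + 0 \left(92 - \frac{29}{5}\right) = 22000 + 0 \cdot \frac{431}{5} = 22000 + 0 = 22000$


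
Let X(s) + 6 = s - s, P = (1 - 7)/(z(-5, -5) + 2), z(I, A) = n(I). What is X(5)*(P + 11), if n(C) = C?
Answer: -78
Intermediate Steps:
z(I, A) = I
P = 2 (P = (1 - 7)/(-5 + 2) = -6/(-3) = -6*(-⅓) = 2)
X(s) = -6 (X(s) = -6 + (s - s) = -6 + 0 = -6)
X(5)*(P + 11) = -6*(2 + 11) = -6*13 = -78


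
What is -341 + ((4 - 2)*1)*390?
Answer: 439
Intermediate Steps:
-341 + ((4 - 2)*1)*390 = -341 + (2*1)*390 = -341 + 2*390 = -341 + 780 = 439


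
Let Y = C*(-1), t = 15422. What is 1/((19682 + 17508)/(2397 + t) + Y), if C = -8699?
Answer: 17819/155044671 ≈ 0.00011493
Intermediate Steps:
Y = 8699 (Y = -8699*(-1) = 8699)
1/((19682 + 17508)/(2397 + t) + Y) = 1/((19682 + 17508)/(2397 + 15422) + 8699) = 1/(37190/17819 + 8699) = 1/(155044671/17819) = 17819/155044671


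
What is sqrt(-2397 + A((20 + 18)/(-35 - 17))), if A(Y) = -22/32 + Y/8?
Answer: I*sqrt(6483594)/52 ≈ 48.967*I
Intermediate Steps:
A(Y) = -11/16 + Y/8 (A(Y) = -22*1/32 + Y*(1/8) = -11/16 + Y/8)
sqrt(-2397 + A((20 + 18)/(-35 - 17))) = sqrt(-2397 + (-11/16 + ((20 + 18)/(-35 - 17))/8)) = sqrt(-2397 + (-11/16 + (38/(-52))/8)) = sqrt(-2397 + (-11/16 + (38*(-1/52))/8)) = sqrt(-2397 + (-11/16 + (1/8)*(-19/26))) = sqrt(-2397 + (-11/16 - 19/208)) = sqrt(-2397 - 81/104) = sqrt(-249369/104) = I*sqrt(6483594)/52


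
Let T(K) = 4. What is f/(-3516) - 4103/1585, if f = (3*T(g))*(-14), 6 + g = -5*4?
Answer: -1179989/464405 ≈ -2.5409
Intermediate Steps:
g = -26 (g = -6 - 5*4 = -6 - 20 = -26)
f = -168 (f = (3*4)*(-14) = 12*(-14) = -168)
f/(-3516) - 4103/1585 = -168/(-3516) - 4103/1585 = -168*(-1/3516) - 4103*1/1585 = 14/293 - 4103/1585 = -1179989/464405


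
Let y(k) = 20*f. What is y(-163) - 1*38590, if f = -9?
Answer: -38770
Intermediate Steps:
y(k) = -180 (y(k) = 20*(-9) = -180)
y(-163) - 1*38590 = -180 - 1*38590 = -180 - 38590 = -38770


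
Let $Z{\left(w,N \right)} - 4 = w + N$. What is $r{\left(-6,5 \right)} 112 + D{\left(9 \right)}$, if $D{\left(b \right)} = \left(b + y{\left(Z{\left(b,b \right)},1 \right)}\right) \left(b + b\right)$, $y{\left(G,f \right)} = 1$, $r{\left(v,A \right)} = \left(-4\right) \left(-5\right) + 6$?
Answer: $3092$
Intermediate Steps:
$Z{\left(w,N \right)} = 4 + N + w$ ($Z{\left(w,N \right)} = 4 + \left(w + N\right) = 4 + \left(N + w\right) = 4 + N + w$)
$r{\left(v,A \right)} = 26$ ($r{\left(v,A \right)} = 20 + 6 = 26$)
$D{\left(b \right)} = 2 b \left(1 + b\right)$ ($D{\left(b \right)} = \left(b + 1\right) \left(b + b\right) = \left(1 + b\right) 2 b = 2 b \left(1 + b\right)$)
$r{\left(-6,5 \right)} 112 + D{\left(9 \right)} = 26 \cdot 112 + 2 \cdot 9 \left(1 + 9\right) = 2912 + 2 \cdot 9 \cdot 10 = 2912 + 180 = 3092$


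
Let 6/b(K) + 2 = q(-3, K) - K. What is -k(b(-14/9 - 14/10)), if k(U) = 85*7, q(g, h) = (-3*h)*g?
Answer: -595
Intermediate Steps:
q(g, h) = -3*g*h
b(K) = 6/(-2 + 8*K) (b(K) = 6/(-2 + (-3*(-3)*K - K)) = 6/(-2 + (9*K - K)) = 6/(-2 + 8*K))
k(U) = 595
-k(b(-14/9 - 14/10)) = -1*595 = -595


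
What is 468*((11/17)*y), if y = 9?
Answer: 46332/17 ≈ 2725.4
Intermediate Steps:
468*((11/17)*y) = 468*((11/17)*9) = 468*(99/17) = 46332/17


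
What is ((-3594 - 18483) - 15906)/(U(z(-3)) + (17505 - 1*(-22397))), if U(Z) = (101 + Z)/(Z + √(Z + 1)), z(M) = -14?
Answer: -316713648900/332666253533 - 3304521*I*√13/332666253533 ≈ -0.95205 - 3.5816e-5*I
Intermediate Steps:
U(Z) = (101 + Z)/(Z + √(1 + Z))
((-3594 - 18483) - 15906)/(U(z(-3)) + (17505 - 1*(-22397))) = ((-3594 - 18483) - 15906)/((101 - 14)/(-14 + √(1 - 14)) + (17505 - 1*(-22397))) = (-22077 - 15906)/(87/(-14 + √(-13)) + (17505 + 22397)) = -37983/(87/(-14 + I*√13) + 39902) = -37983/(39902 + 87/(-14 + I*√13))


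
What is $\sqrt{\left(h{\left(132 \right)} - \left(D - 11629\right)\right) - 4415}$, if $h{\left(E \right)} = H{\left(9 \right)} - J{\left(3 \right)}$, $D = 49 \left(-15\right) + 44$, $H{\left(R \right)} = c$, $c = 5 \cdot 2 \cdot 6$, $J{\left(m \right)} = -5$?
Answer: $\sqrt{7970} \approx 89.275$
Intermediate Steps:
$c = 60$ ($c = 10 \cdot 6 = 60$)
$H{\left(R \right)} = 60$
$D = -691$ ($D = -735 + 44 = -691$)
$h{\left(E \right)} = 65$ ($h{\left(E \right)} = 60 - -5 = 60 + 5 = 65$)
$\sqrt{\left(h{\left(132 \right)} - \left(D - 11629\right)\right) - 4415} = \sqrt{\left(65 - \left(-691 - 11629\right)\right) - 4415} = \sqrt{\left(65 - -12320\right) - 4415} = \sqrt{\left(65 + 12320\right) - 4415} = \sqrt{12385 - 4415} = \sqrt{7970}$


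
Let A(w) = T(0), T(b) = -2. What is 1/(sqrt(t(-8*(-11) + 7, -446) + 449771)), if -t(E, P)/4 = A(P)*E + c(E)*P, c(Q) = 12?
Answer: sqrt(471939)/471939 ≈ 0.0014556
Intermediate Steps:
A(w) = -2
t(E, P) = -48*P + 8*E (t(E, P) = -4*(-2*E + 12*P) = -48*P + 8*E)
1/(sqrt(t(-8*(-11) + 7, -446) + 449771)) = 1/(sqrt((-48*(-446) + 8*(-8*(-11) + 7)) + 449771)) = 1/(sqrt((21408 + 8*(88 + 7)) + 449771)) = 1/(sqrt((21408 + 8*95) + 449771)) = 1/(sqrt((21408 + 760) + 449771)) = 1/(sqrt(22168 + 449771)) = 1/(sqrt(471939)) = sqrt(471939)/471939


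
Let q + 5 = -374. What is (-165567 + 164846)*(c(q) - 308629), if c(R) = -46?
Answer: 222554675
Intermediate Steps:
q = -379 (q = -5 - 374 = -379)
(-165567 + 164846)*(c(q) - 308629) = (-165567 + 164846)*(-46 - 308629) = -721*(-308675) = 222554675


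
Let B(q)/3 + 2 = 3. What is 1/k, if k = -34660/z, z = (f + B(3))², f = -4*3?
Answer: -81/34660 ≈ -0.0023370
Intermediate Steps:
f = -12
B(q) = 3 (B(q) = -6 + 3*3 = -6 + 9 = 3)
z = 81 (z = (-12 + 3)² = (-9)² = 81)
k = -34660/81 ≈ -427.90
1/k = 1/(-34660/81) = -81/34660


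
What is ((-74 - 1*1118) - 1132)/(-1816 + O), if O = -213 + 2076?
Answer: -2324/47 ≈ -49.447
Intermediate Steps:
O = 1863
((-74 - 1*1118) - 1132)/(-1816 + O) = ((-74 - 1*1118) - 1132)/(-1816 + 1863) = ((-74 - 1118) - 1132)/47 = (-1192 - 1132)*(1/47) = -2324*1/47 = -2324/47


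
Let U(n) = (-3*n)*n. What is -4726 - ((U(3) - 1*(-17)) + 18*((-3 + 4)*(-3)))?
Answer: -4662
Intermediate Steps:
U(n) = -3*n²
-4726 - ((U(3) - 1*(-17)) + 18*((-3 + 4)*(-3))) = -4726 - ((-3*3² - 1*(-17)) + 18*((-3 + 4)*(-3))) = -4726 - ((-3*9 + 17) + 18*(1*(-3))) = -4726 - ((-27 + 17) + 18*(-3)) = -4726 - (-10 - 54) = -4726 - 1*(-64) = -4726 + 64 = -4662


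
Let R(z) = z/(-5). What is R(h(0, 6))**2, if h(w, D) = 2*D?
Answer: 144/25 ≈ 5.7600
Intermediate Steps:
R(z) = -z/5 (R(z) = z*(-1/5) = -z/5)
R(h(0, 6))**2 = (-2*6/5)**2 = (-1/5*12)**2 = (-12/5)**2 = 144/25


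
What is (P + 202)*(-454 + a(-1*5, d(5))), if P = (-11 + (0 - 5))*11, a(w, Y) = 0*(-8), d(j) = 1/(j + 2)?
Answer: -11804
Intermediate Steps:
d(j) = 1/(2 + j)
a(w, Y) = 0
P = -176 (P = (-11 - 5)*11 = -16*11 = -176)
(P + 202)*(-454 + a(-1*5, d(5))) = (-176 + 202)*(-454 + 0) = 26*(-454) = -11804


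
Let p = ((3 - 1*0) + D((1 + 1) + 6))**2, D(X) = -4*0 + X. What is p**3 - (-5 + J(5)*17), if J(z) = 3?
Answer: 1771515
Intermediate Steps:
D(X) = X (D(X) = 0 + X = X)
p = 121 (p = ((3 - 1*0) + ((1 + 1) + 6))**2 = ((3 + 0) + (2 + 6))**2 = (3 + 8)**2 = 11**2 = 121)
p**3 - (-5 + J(5)*17) = 121**3 - (-5 + 3*17) = 1771561 - (-5 + 51) = 1771561 - 1*46 = 1771561 - 46 = 1771515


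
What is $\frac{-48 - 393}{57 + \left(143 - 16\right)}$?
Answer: $- \frac{441}{184} \approx -2.3967$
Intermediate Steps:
$\frac{-48 - 393}{57 + \left(143 - 16\right)} = - \frac{441}{57 + \left(143 - 16\right)} = - \frac{441}{57 + 127} = - \frac{441}{184}$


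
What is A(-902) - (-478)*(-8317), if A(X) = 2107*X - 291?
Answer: -5876331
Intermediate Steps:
A(X) = -291 + 2107*X
A(-902) - (-478)*(-8317) = (-291 + 2107*(-902)) - (-478)*(-8317) = (-291 - 1900514) - 1*3975526 = -1900805 - 3975526 = -5876331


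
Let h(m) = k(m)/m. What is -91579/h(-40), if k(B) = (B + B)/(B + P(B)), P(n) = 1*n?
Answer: 3663160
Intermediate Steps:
P(n) = n
k(B) = 1 (k(B) = (B + B)/(B + B) = (2*B)/((2*B)) = (2*B)*(1/(2*B)) = 1)
h(m) = 1/m
-91579/h(-40) = -91579/(1/(-40)) = -91579/(-1/40) = -91579*(-40) = 3663160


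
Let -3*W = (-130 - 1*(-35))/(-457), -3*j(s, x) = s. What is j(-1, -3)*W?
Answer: -95/4113 ≈ -0.023097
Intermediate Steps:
j(s, x) = -s/3
W = -95/1371 (W = -(-130 - 1*(-35))/(3*(-457)) = -(-130 + 35)*(-1)/(3*457) = -(-95)*(-1)/(3*457) = -1/3*95/457 = -95/1371 ≈ -0.069293)
j(-1, -3)*W = -1/3*(-1)*(-95/1371) = (1/3)*(-95/1371) = -95/4113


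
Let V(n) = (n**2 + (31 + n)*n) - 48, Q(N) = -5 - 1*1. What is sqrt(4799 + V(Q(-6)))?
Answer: sqrt(4637) ≈ 68.095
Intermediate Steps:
Q(N) = -6 (Q(N) = -5 - 1 = -6)
V(n) = -48 + n**2 + n*(31 + n) (V(n) = (n**2 + n*(31 + n)) - 48 = -48 + n**2 + n*(31 + n))
sqrt(4799 + V(Q(-6))) = sqrt(4799 + (-48 + 2*(-6)**2 + 31*(-6))) = sqrt(4799 + (-48 + 2*36 - 186)) = sqrt(4799 + (-48 + 72 - 186)) = sqrt(4799 - 162) = sqrt(4637)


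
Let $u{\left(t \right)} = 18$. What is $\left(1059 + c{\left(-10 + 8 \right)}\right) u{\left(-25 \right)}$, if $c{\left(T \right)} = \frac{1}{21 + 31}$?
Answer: $\frac{495621}{26} \approx 19062.0$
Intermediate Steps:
$c{\left(T \right)} = \frac{1}{52}$
$\left(1059 + c{\left(-10 + 8 \right)}\right) u{\left(-25 \right)} = \left(1059 + \frac{1}{52}\right) 18 = \frac{55069}{52} \cdot 18 = \frac{495621}{26}$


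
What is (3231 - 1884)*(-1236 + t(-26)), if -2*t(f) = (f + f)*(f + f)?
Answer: -3486036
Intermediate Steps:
t(f) = -2*f**2 (t(f) = -(f + f)*(f + f)/2 = -2*f*2*f/2 = -2*f**2)
(3231 - 1884)*(-1236 + t(-26)) = (3231 - 1884)*(-1236 - 2*(-26)**2) = 1347*(-1236 - 2*676) = 1347*(-1236 - 1352) = 1347*(-2588) = -3486036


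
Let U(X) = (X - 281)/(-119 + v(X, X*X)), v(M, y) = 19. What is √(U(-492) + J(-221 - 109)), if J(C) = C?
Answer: I*√32227/10 ≈ 17.952*I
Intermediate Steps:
U(X) = 281/100 - X/100 (U(X) = (X - 281)/(-119 + 19) = (-281 + X)/(-100) = (-281 + X)*(-1/100) = 281/100 - X/100)
√(U(-492) + J(-221 - 109)) = √((281/100 - 1/100*(-492)) + (-221 - 109)) = √((281/100 + 123/25) - 330) = √(773/100 - 330) = √(-32227/100) = I*√32227/10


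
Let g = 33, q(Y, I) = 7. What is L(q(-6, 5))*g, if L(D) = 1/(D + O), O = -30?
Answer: -33/23 ≈ -1.4348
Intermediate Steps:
L(D) = 1/(-30 + D) (L(D) = 1/(D - 30) = 1/(-30 + D))
L(q(-6, 5))*g = 33/(-30 + 7) = 33/(-23) = -1/23*33 = -33/23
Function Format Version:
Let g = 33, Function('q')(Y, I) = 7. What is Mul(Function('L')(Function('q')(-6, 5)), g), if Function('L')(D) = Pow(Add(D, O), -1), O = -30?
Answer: Rational(-33, 23) ≈ -1.4348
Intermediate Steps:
Function('L')(D) = Pow(Add(-30, D), -1) (Function('L')(D) = Pow(Add(D, -30), -1) = Pow(Add(-30, D), -1))
Mul(Function('L')(Function('q')(-6, 5)), g) = Mul(Pow(Add(-30, 7), -1), 33) = Mul(Pow(-23, -1), 33) = Mul(Rational(-1, 23), 33) = Rational(-33, 23)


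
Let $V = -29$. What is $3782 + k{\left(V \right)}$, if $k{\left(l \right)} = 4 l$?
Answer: $3666$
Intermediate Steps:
$3782 + k{\left(V \right)} = 3782 + 4 \left(-29\right) = 3782 - 116 = 3666$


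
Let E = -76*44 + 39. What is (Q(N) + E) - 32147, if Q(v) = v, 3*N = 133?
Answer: -106223/3 ≈ -35408.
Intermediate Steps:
N = 133/3 (N = (⅓)*133 = 133/3 ≈ 44.333)
E = -3305 (E = -3344 + 39 = -3305)
(Q(N) + E) - 32147 = (133/3 - 3305) - 32147 = -9782/3 - 32147 = -106223/3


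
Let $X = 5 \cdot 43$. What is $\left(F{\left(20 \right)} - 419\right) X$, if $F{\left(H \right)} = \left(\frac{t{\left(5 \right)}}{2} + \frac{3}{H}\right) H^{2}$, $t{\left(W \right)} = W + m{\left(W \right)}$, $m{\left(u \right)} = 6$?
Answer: $395815$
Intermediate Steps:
$X = 215$
$t{\left(W \right)} = 6 + W$ ($t{\left(W \right)} = W + 6 = 6 + W$)
$F{\left(H \right)} = H^{2} \left(\frac{11}{2} + \frac{3}{H}\right)$ ($F{\left(H \right)} = \left(\frac{6 + 5}{2} + \frac{3}{H}\right) H^{2} = \left(11 \cdot \frac{1}{2} + \frac{3}{H}\right) H^{2} = \left(\frac{11}{2} + \frac{3}{H}\right) H^{2} = H^{2} \left(\frac{11}{2} + \frac{3}{H}\right)$)
$\left(F{\left(20 \right)} - 419\right) X = \left(\frac{1}{2} \cdot 20 \left(6 + 11 \cdot 20\right) - 419\right) 215 = \left(\frac{1}{2} \cdot 20 \left(6 + 220\right) - 419\right) 215 = \left(\frac{1}{2} \cdot 20 \cdot 226 - 419\right) 215 = \left(2260 - 419\right) 215 = 1841 \cdot 215 = 395815$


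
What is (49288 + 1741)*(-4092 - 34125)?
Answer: -1950175293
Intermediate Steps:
(49288 + 1741)*(-4092 - 34125) = 51029*(-38217) = -1950175293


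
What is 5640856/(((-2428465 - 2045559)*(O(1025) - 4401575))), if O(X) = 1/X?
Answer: 9900475/34563477719214 ≈ 2.8644e-7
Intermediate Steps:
5640856/(((-2428465 - 2045559)*(O(1025) - 4401575))) = 5640856/(((-2428465 - 2045559)*(1/1025 - 4401575))) = 5640856/((-4474024*(1/1025 - 4401575))) = 5640856/((-4474024*(-4511614374/1025))) = 5640856/(20185070988020976/1025) = 5640856*(1025/20185070988020976) = 9900475/34563477719214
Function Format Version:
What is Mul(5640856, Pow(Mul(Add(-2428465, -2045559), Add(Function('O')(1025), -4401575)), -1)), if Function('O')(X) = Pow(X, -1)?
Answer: Rational(9900475, 34563477719214) ≈ 2.8644e-7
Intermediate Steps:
Mul(5640856, Pow(Mul(Add(-2428465, -2045559), Add(Function('O')(1025), -4401575)), -1)) = Mul(5640856, Pow(Mul(Add(-2428465, -2045559), Add(Pow(1025, -1), -4401575)), -1)) = Mul(5640856, Pow(Mul(-4474024, Add(Rational(1, 1025), -4401575)), -1)) = Mul(5640856, Pow(Mul(-4474024, Rational(-4511614374, 1025)), -1)) = Mul(5640856, Pow(Rational(20185070988020976, 1025), -1)) = Mul(5640856, Rational(1025, 20185070988020976)) = Rational(9900475, 34563477719214)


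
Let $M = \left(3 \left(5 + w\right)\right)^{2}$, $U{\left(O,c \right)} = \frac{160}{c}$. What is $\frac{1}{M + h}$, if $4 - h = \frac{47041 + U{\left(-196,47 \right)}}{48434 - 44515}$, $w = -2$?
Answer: $\frac{184193}{13445318} \approx 0.013699$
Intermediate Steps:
$M = 81$ ($M = \left(3 \left(5 - 2\right)\right)^{2} = \left(3 \cdot 3\right)^{2} = 9^{2} = 81$)
$h = - \frac{1474315}{184193}$ ($h = 4 - \frac{47041 + \frac{160}{47}}{48434 - 44515} = 4 - \frac{47041 + 160 \cdot \frac{1}{47}}{3919} = 4 - \left(47041 + \frac{160}{47}\right) \frac{1}{3919} = 4 - \frac{2211087}{47} \cdot \frac{1}{3919} = 4 - \frac{2211087}{184193} = - \frac{1474315}{184193} \approx -8.0042$)
$\frac{1}{M + h} = \frac{1}{81 - \frac{1474315}{184193}} = \frac{1}{\frac{13445318}{184193}} = \frac{184193}{13445318}$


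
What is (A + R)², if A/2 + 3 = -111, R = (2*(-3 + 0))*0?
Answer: 51984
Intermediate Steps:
R = 0 (R = (2*(-3))*0 = -6*0 = 0)
A = -228 (A = -6 + 2*(-111) = -6 - 222 = -228)
(A + R)² = (-228 + 0)² = (-228)² = 51984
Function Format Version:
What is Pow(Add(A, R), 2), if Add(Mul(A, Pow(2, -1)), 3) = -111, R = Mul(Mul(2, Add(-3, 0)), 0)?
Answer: 51984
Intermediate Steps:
R = 0 (R = Mul(Mul(2, -3), 0) = Mul(-6, 0) = 0)
A = -228 (A = Add(-6, Mul(2, -111)) = Add(-6, -222) = -228)
Pow(Add(A, R), 2) = Pow(Add(-228, 0), 2) = Pow(-228, 2) = 51984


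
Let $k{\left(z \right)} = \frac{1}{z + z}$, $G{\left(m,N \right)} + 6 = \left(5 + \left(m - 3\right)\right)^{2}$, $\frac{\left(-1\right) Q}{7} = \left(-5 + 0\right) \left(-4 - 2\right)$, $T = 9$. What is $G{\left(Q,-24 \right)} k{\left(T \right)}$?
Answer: $\frac{21629}{9} \approx 2403.2$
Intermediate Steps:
$Q = -210$ ($Q = - 7 \left(-5 + 0\right) \left(-4 - 2\right) = - 7 \left(\left(-5\right) \left(-6\right)\right) = \left(-7\right) 30 = -210$)
$G{\left(m,N \right)} = -6 + \left(2 + m\right)^{2}$ ($G{\left(m,N \right)} = -6 + \left(5 + \left(m - 3\right)\right)^{2} = -6 + \left(5 + \left(-3 + m\right)\right)^{2} = -6 + \left(2 + m\right)^{2}$)
$k{\left(z \right)} = \frac{1}{2 z}$
$G{\left(Q,-24 \right)} k{\left(T \right)} = \left(-6 + \left(2 - 210\right)^{2}\right) \frac{1}{2 \cdot 9} = \left(-6 + \left(-208\right)^{2}\right) \frac{1}{2} \cdot \frac{1}{9} = \left(-6 + 43264\right) \frac{1}{18} = 43258 \cdot \frac{1}{18} = \frac{21629}{9}$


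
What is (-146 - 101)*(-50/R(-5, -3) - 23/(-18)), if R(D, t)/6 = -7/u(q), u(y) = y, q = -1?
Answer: -2717/126 ≈ -21.563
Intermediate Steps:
R(D, t) = 42 (R(D, t) = 6*(-7/(-1)) = 6*(-7*(-1)) = 6*7 = 42)
(-146 - 101)*(-50/R(-5, -3) - 23/(-18)) = (-146 - 101)*(-50/42 - 23/(-18)) = -247*(-50*1/42 - 23*(-1/18)) = -247*(-25/21 + 23/18) = -247*11/126 = -2717/126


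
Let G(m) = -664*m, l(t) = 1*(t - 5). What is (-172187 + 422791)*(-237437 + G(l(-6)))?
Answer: -57672250332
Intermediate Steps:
l(t) = -5 + t (l(t) = 1*(-5 + t) = -5 + t)
(-172187 + 422791)*(-237437 + G(l(-6))) = (-172187 + 422791)*(-237437 - 664*(-5 - 6)) = 250604*(-237437 - 664*(-11)) = 250604*(-237437 + 7304) = 250604*(-230133) = -57672250332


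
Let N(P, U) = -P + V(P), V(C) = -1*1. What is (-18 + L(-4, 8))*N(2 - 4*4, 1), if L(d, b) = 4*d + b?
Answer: -338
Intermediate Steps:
V(C) = -1
N(P, U) = -1 - P (N(P, U) = -P - 1 = -1 - P)
L(d, b) = b + 4*d
(-18 + L(-4, 8))*N(2 - 4*4, 1) = (-18 + (8 + 4*(-4)))*(-1 - (2 - 4*4)) = (-18 + (8 - 16))*(-1 - (2 - 16)) = (-18 - 8)*(-1 - 1*(-14)) = -26*(-1 + 14) = -26*13 = -338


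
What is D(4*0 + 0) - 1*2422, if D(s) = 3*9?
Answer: -2395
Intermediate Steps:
D(s) = 27
D(4*0 + 0) - 1*2422 = 27 - 1*2422 = 27 - 2422 = -2395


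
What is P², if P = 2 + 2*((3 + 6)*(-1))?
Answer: 256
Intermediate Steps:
P = -16 (P = 2 + 2*(9*(-1)) = 2 + 2*(-9) = 2 - 18 = -16)
P² = (-16)² = 256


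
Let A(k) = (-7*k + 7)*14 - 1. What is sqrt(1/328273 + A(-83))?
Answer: 6*sqrt(203626857462)/29843 ≈ 90.725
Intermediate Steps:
A(k) = 97 - 98*k (A(k) = (7 - 7*k)*14 - 1 = (98 - 98*k) - 1 = 97 - 98*k)
sqrt(1/328273 + A(-83)) = sqrt(1/328273 + (97 - 98*(-83))) = sqrt(1/328273 + (97 + 8134)) = sqrt(1/328273 + 8231) = sqrt(2702015064/328273) = 6*sqrt(203626857462)/29843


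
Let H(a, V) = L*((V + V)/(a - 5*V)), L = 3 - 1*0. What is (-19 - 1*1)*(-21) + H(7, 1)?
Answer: 423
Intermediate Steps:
L = 3 (L = 3 + 0 = 3)
H(a, V) = 6*V/(a - 5*V) (H(a, V) = 3*((V + V)/(a - 5*V)) = 3*((2*V)/(a - 5*V)) = 3*(2*V/(a - 5*V)) = 6*V/(a - 5*V))
(-19 - 1*1)*(-21) + H(7, 1) = (-19 - 1*1)*(-21) + 6*1/(7 - 5*1) = (-19 - 1)*(-21) + 6*1/(7 - 5) = -20*(-21) + 6*1/2 = 420 + 6*1*(½) = 420 + 3 = 423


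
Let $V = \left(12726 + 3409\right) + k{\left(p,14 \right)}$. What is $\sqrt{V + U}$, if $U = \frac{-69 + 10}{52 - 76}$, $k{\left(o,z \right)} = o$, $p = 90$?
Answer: $\frac{\sqrt{2336754}}{12} \approx 127.39$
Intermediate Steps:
$V = 16225$ ($V = \left(12726 + 3409\right) + 90 = 16135 + 90 = 16225$)
$U = \frac{59}{24}$ ($U = - \frac{59}{-24} = \left(-59\right) \left(- \frac{1}{24}\right) = \frac{59}{24} \approx 2.4583$)
$\sqrt{V + U} = \sqrt{16225 + \frac{59}{24}} = \sqrt{\frac{389459}{24}} = \frac{\sqrt{2336754}}{12}$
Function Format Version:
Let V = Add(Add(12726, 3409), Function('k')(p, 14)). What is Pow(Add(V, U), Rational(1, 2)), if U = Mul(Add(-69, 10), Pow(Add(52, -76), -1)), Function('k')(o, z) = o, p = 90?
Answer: Mul(Rational(1, 12), Pow(2336754, Rational(1, 2))) ≈ 127.39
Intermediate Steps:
V = 16225 (V = Add(Add(12726, 3409), 90) = Add(16135, 90) = 16225)
U = Rational(59, 24) (U = Mul(-59, Pow(-24, -1)) = Mul(-59, Rational(-1, 24)) = Rational(59, 24) ≈ 2.4583)
Pow(Add(V, U), Rational(1, 2)) = Pow(Add(16225, Rational(59, 24)), Rational(1, 2)) = Pow(Rational(389459, 24), Rational(1, 2)) = Mul(Rational(1, 12), Pow(2336754, Rational(1, 2)))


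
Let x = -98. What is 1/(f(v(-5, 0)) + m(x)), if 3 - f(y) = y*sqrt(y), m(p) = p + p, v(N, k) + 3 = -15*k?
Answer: -193/37276 - 3*I*sqrt(3)/37276 ≈ -0.0051776 - 0.0001394*I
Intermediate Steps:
v(N, k) = -3 - 15*k
m(p) = 2*p
f(y) = 3 - y**(3/2) (f(y) = 3 - y*sqrt(y) = 3 - y**(3/2))
1/(f(v(-5, 0)) + m(x)) = 1/((3 - (-3 - 15*0)**(3/2)) + 2*(-98)) = 1/((3 - (-3 + 0)**(3/2)) - 196) = 1/((3 - (-3)**(3/2)) - 196) = 1/((3 - (-3)*I*sqrt(3)) - 196) = 1/((3 + 3*I*sqrt(3)) - 196) = 1/(-193 + 3*I*sqrt(3))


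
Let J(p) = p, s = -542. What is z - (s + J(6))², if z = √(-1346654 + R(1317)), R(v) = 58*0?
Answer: -287296 + I*√1346654 ≈ -2.873e+5 + 1160.5*I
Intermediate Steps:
R(v) = 0
z = I*√1346654 (z = √(-1346654 + 0) = √(-1346654) = I*√1346654 ≈ 1160.5*I)
z - (s + J(6))² = I*√1346654 - (-542 + 6)² = I*√1346654 - 1*(-536)² = I*√1346654 - 1*287296 = I*√1346654 - 287296 = -287296 + I*√1346654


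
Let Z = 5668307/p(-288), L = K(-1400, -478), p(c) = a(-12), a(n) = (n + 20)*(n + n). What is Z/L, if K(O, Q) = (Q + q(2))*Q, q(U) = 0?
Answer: -5668307/43868928 ≈ -0.12921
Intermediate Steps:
a(n) = 2*n*(20 + n) (a(n) = (20 + n)*(2*n) = 2*n*(20 + n))
p(c) = -192 (p(c) = 2*(-12)*(20 - 12) = 2*(-12)*8 = -192)
K(O, Q) = Q² (K(O, Q) = (Q + 0)*Q = Q*Q = Q²)
L = 228484 (L = (-478)² = 228484)
Z = -5668307/192 (Z = 5668307/(-192) = 5668307*(-1/192) = -5668307/192 ≈ -29522.)
Z/L = -5668307/192/228484 = -5668307/192*1/228484 = -5668307/43868928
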